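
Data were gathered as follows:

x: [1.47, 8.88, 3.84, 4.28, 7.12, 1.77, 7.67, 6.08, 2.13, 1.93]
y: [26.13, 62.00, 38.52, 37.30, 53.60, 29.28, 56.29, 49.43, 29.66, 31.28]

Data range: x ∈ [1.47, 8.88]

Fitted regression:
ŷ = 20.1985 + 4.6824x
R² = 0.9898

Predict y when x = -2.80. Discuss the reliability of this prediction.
ŷ = 7.0878, but this is extrapolation (below the data range [1.47, 8.88]) and may be unreliable.

Prediction calculation:
ŷ = 20.1985 + 4.6824 × (-2.80)
ŷ = 7.0878

Reliability:
- Data range: x ∈ [1.47, 8.88]
- Prediction point: x = -2.80 is 4.27 units below the observed range → this is EXTRAPOLATION, not interpolation

Why that matters here:
- R² describes fit only over the sampled x values; it says nothing about behaviour beyond them
- The standard error of prediction grows with (x − x̄)², and x = -2.80 is far from x̄ = 4.52

Report the number if required, but flag clearly that it is an extrapolation.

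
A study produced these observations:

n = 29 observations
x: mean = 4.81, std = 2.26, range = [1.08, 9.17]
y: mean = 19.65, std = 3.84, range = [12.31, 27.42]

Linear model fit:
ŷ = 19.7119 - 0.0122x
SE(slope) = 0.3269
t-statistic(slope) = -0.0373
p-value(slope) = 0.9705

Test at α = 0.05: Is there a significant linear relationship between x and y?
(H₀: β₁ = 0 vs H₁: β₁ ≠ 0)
Fail to reject H₀: p-value = 0.9705 ≥ α = 0.05. The linear relationship is not significant at the 5% level.

Hypothesis test for the slope coefficient:

H₀: β₁ = 0 (no linear relationship)
H₁: β₁ ≠ 0 (linear relationship exists)

Test statistic: t = β̂₁ / SE(β̂₁) = -0.0122 / 0.3269 = -0.0373

p = 0.9705: how often a slope estimate this far from 0 (in SE units) would arise by chance if β₁ were truly 0.

Decision rule: reject H₀ if p-value < α.
p-value = 0.9705 ≥ α = 0.05 → fail to reject H₀.

At α = 0.05 the data do not provide convincing evidence of a nonzero slope.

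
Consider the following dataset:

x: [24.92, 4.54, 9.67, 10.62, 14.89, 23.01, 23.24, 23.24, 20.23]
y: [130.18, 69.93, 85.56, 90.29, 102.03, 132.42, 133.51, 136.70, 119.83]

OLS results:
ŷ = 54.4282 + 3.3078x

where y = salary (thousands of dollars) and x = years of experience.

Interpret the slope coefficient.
For each additional year of experience, predicted salary increases by approximately 3.3078 thousand dollars.

The slope β₁ = 3.3078 gives the rate at which the fitted salary changes with experience.

Interpretation:
- Experience up by 1 year → predicted salary increases by 3.3078 thousand dollars
- The effect is assumed constant over the observed range of x (linearity)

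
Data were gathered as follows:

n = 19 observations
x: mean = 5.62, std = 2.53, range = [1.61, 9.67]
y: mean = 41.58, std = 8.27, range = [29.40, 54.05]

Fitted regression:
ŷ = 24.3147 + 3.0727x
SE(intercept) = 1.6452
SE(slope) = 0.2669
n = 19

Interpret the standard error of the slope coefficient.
SE(β̂₁) = 0.2669 is the estimated standard deviation of the slope estimate across repeated samples; relative to β̂₁ = 3.0727 that is 8.7%, a precise estimate.

SE(β̂₁) = 0.2669 says: if we drew many samples of n = 19 from the same population and refit each time, the fitted slopes would scatter with a standard deviation of roughly 0.2669 around the true β₁.

Relative precision:
- SE / |β̂₁| = 0.2669 / 3.0727 = 8.7%
- Rule of thumb (under 20%: precise; 20% to under 50%: moderately precise; 50% or more: imprecise) → precise

Link to interval estimation: a confidence interval for β₁ is β̂₁ ± t* × 0.2669, so SE sets the half-width per unit of t*.

What drives SE(β̂₁): wider spread of x values → smaller SE; more residual scatter → larger SE.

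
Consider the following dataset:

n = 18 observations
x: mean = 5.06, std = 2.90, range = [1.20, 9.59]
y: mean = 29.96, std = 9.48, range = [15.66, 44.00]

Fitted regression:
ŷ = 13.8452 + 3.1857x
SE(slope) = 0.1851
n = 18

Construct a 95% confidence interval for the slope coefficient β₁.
The 95% CI for β₁ is (2.7933, 3.5781)

Confidence interval for the slope:

The 95% CI for β₁ is: β̂₁ ± t*(α/2, n-2) × SE(β̂₁)

Step 1: Find critical t-value
- Confidence level = 0.95
- Degrees of freedom = n - 2 = 18 - 2 = 16
- t*(α/2, 16) = 2.1199

Step 2: Calculate margin of error
Margin = 2.1199 × 0.1851 = 0.3924

Step 3: Construct interval
CI = 3.1857 ± 0.3924
CI = (2.7933, 3.5781)

Interpretation: We are 95% confident that the true slope β₁ lies between 2.7933 and 3.5781.
Since 0 is outside the interval, a two-sided test at α = 0.05 would reject H₀: β₁ = 0.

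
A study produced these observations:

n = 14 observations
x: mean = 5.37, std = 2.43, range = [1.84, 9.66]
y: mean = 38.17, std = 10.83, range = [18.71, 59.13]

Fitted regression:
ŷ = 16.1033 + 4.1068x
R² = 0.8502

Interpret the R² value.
R² = 0.8502 means 85.02% of the variation in y is explained by the linear relationship with x. This indicates a strong fit.

The coefficient of determination R² is the fraction of the total variation in y that the fitted line accounts for.

Here R² = 0.8502:
- Explained: 85.02% of the variation in y
- Unexplained (residual): 100% − 85.02% = 14.98%
- Rule of thumb (below 0.3 weak; 0.3 to below 0.7 moderate; 0.7 and above strong) → strong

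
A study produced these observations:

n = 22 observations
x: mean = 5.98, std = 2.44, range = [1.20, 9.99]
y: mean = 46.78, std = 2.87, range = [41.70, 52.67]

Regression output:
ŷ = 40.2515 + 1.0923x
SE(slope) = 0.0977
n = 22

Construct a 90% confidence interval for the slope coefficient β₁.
The 90% CI for β₁ is (0.9238, 1.2608)

Confidence interval for the slope:

The 90% CI for β₁ is: β̂₁ ± t*(α/2, n-2) × SE(β̂₁)

Step 1: Find critical t-value
- Confidence level = 0.9
- Degrees of freedom = n - 2 = 22 - 2 = 20
- t*(α/2, 20) = 1.7247

Step 2: Calculate margin of error
Margin = 1.7247 × 0.0977 = 0.1685

Step 3: Construct interval
CI = 1.0923 ± 0.1685
CI = (0.9238, 1.2608)

Interpretation: each one-unit increase in x is associated with a change in mean y of between 0.9238 and 1.2608, with 90% confidence.
The interval does not include 0, suggesting a significant linear relationship.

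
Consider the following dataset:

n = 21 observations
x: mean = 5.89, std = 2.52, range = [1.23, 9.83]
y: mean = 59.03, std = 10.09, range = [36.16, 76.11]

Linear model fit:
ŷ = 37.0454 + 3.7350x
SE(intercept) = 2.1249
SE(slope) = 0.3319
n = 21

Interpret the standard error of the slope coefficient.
SE(slope) = 0.3319 measures the uncertainty in the estimated slope. The coefficient is estimated precisely (SE/|β̂₁| = 8.9%).

What SE measures:
- The standard error quantifies the sampling variability of the coefficient estimate
- It is the estimated standard deviation of β̂₁ across hypothetical repeated samples of the same size
- Smaller SE → more precise estimate

Relative precision:
- SE / |β̂₁| = 0.3319 / 3.7350 = 8.9%
- Rule of thumb (under 20%: precise; 20% to under 50%: moderately precise; 50% or more: imprecise) → precise

Link to interval estimation: a confidence interval for β₁ is β̂₁ ± t* × 0.3319, so SE sets the half-width per unit of t*.

What drives SE(β̂₁): more residual scatter → larger SE; larger n (here n = 21) → smaller SE; wider spread of x values → smaller SE.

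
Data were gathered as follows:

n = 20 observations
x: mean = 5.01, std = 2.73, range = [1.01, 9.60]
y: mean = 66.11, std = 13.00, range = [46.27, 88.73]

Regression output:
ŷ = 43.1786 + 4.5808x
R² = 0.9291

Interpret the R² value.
R² = 0.9291 means 92.91% of the variation in y is explained by the linear relationship with x. This indicates a strong fit.

The coefficient of determination R² is the fraction of the total variation in y that the fitted line accounts for.

Here R² = 0.9291:
- Explained: 92.91% of the variation in y
- Unexplained (residual): 100% − 92.91% = 7.09%
- Rule of thumb (below 0.3 weak; 0.3 to below 0.7 moderate; 0.7 and above strong) → strong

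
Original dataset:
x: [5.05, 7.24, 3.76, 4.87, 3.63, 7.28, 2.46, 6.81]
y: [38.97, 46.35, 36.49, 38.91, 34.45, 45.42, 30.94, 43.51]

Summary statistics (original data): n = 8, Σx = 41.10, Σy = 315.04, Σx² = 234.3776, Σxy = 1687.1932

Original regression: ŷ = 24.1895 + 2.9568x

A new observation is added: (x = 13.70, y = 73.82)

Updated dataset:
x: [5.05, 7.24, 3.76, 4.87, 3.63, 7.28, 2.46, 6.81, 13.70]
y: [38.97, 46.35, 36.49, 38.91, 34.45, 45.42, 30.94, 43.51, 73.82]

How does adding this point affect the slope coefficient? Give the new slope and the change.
The slope changes from 2.9568 to 3.7423 (change of +0.7855, or +26.6%).

The new point has HIGH LEVERAGE: x = 13.70 is far from the original mean x̄ = 41.10/8 ≈ 5.14 (original range [2.46, 7.28]).

Step 1: Update the sums with the new point (n goes from 8 to 9)
Σx  = 41.10 + 13.70 = 54.80
Σy  = 315.04 + 73.82 = 388.86
Σx² = 234.3776 + 13.70² = 234.3776 + 187.6900 = 422.0676
Σxy = 1687.1932 + 13.70×73.82 = 1687.1932 + 1011.3340 = 2698.5272

Step 2: Recompute the slope with b₁ = (nΣxy − ΣxΣy) / (nΣx² − (Σx)²)
Numerator   = 9×2698.5272 − 54.80×388.86 = 24286.7448 − 21309.5280 = 2977.2168
Denominator = 9×422.0676 − 54.80² = 3798.6084 − 3003.0400 = 795.5684
b₁(new) = 2977.2168 / 795.5684 = 3.7423

(Same formula on the original sums: (8×1687.1932 − 41.10×315.04) / (8×234.3776 − 41.10²) = 549.4016 / 185.8108 = 2.9568, matching the given fit.)

Step 3: Change in slope
Δβ₁ = 3.7423 − 2.9568 = +0.7855
Relative change = +0.7855 / 2.9568 × 100% = +26.6%
→ the slope increases when the point is added.

A high-leverage point only changes the slope if it is off the original line; here y = 73.82 is above the original trend, so the slope increases.
In practice: refit with and without it and report both if conclusions differ.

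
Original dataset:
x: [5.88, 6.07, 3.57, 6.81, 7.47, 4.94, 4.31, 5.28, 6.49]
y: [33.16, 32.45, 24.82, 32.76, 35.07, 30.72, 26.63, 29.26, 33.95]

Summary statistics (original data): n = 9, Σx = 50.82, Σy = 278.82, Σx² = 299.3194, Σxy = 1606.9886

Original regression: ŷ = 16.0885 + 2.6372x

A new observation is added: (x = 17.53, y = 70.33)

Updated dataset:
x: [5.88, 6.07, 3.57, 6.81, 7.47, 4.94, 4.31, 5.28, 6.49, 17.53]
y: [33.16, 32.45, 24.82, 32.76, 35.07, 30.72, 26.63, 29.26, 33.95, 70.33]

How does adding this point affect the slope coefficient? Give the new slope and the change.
The slope changes from 2.6372 to 3.2516 (change of +0.6144, or +23.3%).

x = 17.53 lies well outside the original x-range [3.57, 7.47] (x̄ ≈ 5.65), so this observation has high leverage and can move the slope substantially.

Step 1: Update the sums with the new point (n goes from 9 to 10)
Σx  = 50.82 + 17.53 = 68.35
Σy  = 278.82 + 70.33 = 349.15
Σx² = 299.3194 + 17.53² = 299.3194 + 307.3009 = 606.6203
Σxy = 1606.9886 + 17.53×70.33 = 1606.9886 + 1232.8849 = 2839.8735

Step 2: Recompute the slope with b₁ = (nΣxy − ΣxΣy) / (nΣx² − (Σx)²)
Numerator   = 10×2839.8735 − 68.35×349.15 = 28398.7350 − 23864.4025 = 4534.3325
Denominator = 10×606.6203 − 68.35² = 6066.2030 − 4671.7225 = 1394.4805
b₁(new) = 4534.3325 / 1394.4805 = 3.2516

(Same formula on the original sums: (9×1606.9886 − 50.82×278.82) / (9×299.3194 − 50.82²) = 293.2650 / 111.2022 = 2.6372, matching the given fit.)

Step 3: Change in slope
Δβ₁ = 3.2516 − 2.6372 = +0.6144
Relative change = +0.6144 / 2.6372 × 100% = +23.3%
→ the slope increases when the point is added.

Because the point sits above the extension of the original line at a high-leverage x, it tilts the fit up.
In practice: check such a point for data-entry or measurement error.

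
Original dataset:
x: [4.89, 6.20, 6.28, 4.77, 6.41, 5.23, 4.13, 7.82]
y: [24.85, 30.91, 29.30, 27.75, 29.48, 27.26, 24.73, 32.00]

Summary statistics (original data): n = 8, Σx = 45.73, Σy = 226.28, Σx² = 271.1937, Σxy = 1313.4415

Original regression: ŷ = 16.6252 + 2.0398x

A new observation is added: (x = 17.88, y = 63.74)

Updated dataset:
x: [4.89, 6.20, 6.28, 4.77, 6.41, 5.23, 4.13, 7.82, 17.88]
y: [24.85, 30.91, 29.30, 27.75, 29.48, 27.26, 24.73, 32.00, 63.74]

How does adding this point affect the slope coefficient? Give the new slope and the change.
New slope β₁ = 2.8542 versus 2.0398 before: a change of +0.8144 (+39.9%).

x = 17.88 lies well outside the original x-range [4.13, 7.82] (x̄ ≈ 5.72), so this observation has high leverage and can move the slope substantially.

Step 1: Update the sums with the new point (n goes from 8 to 9)
Σx  = 45.73 + 17.88 = 63.61
Σy  = 226.28 + 63.74 = 290.02
Σx² = 271.1937 + 17.88² = 271.1937 + 319.6944 = 590.8881
Σxy = 1313.4415 + 17.88×63.74 = 1313.4415 + 1139.6712 = 2453.1127

Step 2: Recompute the slope with b₁ = (nΣxy − ΣxΣy) / (nΣx² − (Σx)²)
Numerator   = 9×2453.1127 − 63.61×290.02 = 22078.0143 − 18448.1722 = 3629.8421
Denominator = 9×590.8881 − 63.61² = 5317.9929 − 4046.2321 = 1271.7608
b₁(new) = 3629.8421 / 1271.7608 = 2.8542

(Same formula on the original sums: (8×1313.4415 − 45.73×226.28) / (8×271.1937 − 45.73²) = 159.7476 / 78.3167 = 2.0398, matching the given fit.)

Step 3: Change in slope
Δβ₁ = 2.8542 − 2.0398 = +0.8144
Relative change = +0.8144 / 2.0398 × 100% = +39.9%
→ the slope increases when the point is added.

Because the point sits above the extension of the original line at a high-leverage x, it tilts the fit up.
In practice: investigate whether it comes from the same population as the rest of the sample.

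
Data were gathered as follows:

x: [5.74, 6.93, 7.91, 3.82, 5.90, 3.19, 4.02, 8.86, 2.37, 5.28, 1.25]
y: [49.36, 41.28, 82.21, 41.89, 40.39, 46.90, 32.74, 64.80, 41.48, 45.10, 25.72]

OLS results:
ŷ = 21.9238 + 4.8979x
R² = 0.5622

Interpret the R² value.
R² = 0.5622 means 56.22% of the variation in y is explained by the linear relationship with x. This indicates a moderate fit.

The coefficient of determination R² is the fraction of the total variation in y that the fitted line accounts for.

Here R² = 0.5622:
- Explained: 56.22% of the variation in y
- Unexplained (residual): 100% − 56.22% = 43.78%
- Rule of thumb (below 0.3 weak; 0.3 to below 0.7 moderate; 0.7 and above strong) → moderate

Note: R² never decreases when predictors are added, so it should not be used alone to compare models of different size.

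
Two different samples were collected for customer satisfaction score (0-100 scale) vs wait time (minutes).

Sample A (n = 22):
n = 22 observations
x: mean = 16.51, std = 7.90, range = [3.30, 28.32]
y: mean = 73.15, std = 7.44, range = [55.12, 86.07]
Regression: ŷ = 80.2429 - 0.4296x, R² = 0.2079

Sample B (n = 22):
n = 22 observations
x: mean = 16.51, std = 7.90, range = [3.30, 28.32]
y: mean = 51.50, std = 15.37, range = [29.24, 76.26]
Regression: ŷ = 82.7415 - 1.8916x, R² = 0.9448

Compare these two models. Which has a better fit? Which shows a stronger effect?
Model B has the better fit (R² = 0.9448 vs 0.2079). Model B shows the stronger effect (|β₁| = 1.8916 vs 0.4296).

Model Comparison:

Goodness of fit (R²):
- Model A: R² = 0.2079 → 20.79% of variance in satisfaction score explained
- Model B: R² = 0.9448 → 94.48% of variance in satisfaction score explained
- 0.9448 > 0.2079 → Model B has the better fit

Effect size (slope magnitude):
- Model A: β₁ = -0.4296 → predicted satisfaction score falls 0.4296 points per additional minute of wait time
- Model B: β₁ = -1.8916 → predicted satisfaction score falls 1.8916 points per additional minute of wait time
- |-0.4296| < |-1.8916| → Model B shows the stronger marginal effect

Note: The two samples could reflect different populations, time periods, or measurement quality.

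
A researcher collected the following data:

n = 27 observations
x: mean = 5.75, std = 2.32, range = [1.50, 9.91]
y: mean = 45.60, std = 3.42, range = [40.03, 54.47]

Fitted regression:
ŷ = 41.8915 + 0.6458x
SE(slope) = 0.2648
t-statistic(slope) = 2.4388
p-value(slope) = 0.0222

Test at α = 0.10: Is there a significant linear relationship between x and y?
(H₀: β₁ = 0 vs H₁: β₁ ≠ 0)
Reject H₀: p-value = 0.0222 < α = 0.10. The linear relationship is significant at the 10% level.

Hypothesis test for the slope coefficient:

H₀: β₁ = 0 (no linear relationship)
H₁: β₁ ≠ 0 (linear relationship exists)

Test statistic: t = β̂₁ / SE(β̂₁) = 0.6458 / 0.2648 = 2.4388

p = 0.0222: how often a slope estimate this far from 0 (in SE units) would arise by chance if β₁ were truly 0.

Decision rule: reject H₀ if p-value < α.
p-value = 0.0222 < α = 0.10 → reject H₀.

There is sufficient evidence at the 10% significance level to conclude that a linear relationship exists between x and y.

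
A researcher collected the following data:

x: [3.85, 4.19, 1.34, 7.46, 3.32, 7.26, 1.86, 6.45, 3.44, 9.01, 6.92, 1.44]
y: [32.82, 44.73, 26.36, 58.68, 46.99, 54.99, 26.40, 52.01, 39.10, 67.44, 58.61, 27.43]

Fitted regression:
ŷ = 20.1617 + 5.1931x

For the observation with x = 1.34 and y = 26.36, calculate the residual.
Residual = -0.7605

The residual is the difference between the actual value and the predicted value:

Residual = y - ŷ

Step 1: Calculate predicted value
ŷ = 20.1617 + 5.1931 × 1.34
ŷ = 27.1205

Step 2: Calculate residual
Residual = 26.36 - 27.1205
Residual = -0.7605

Sign check: y < ŷ, so the point is below the line and the fit overestimates here.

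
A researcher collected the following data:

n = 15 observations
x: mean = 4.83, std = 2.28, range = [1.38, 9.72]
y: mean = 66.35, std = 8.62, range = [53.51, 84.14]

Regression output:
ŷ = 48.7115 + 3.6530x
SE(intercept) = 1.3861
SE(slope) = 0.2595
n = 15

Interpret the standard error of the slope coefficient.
The slope 3.6530 is pinned down to within about ±0.2595 (one SE) by these data — relative uncertainty 7.1%, i.e. precise.

SE(β̂₁) = s / √Sxx, where s is the residual standard deviation and Sxx = Σ(x − x̄)². It is the yardstick for how far β̂₁ = 3.6530 could plausibly be from the true slope.

Relative precision:
- SE / |β̂₁| = 0.2595 / 3.6530 = 7.1%
- Rule of thumb (under 20%: precise; 20% to under 50%: moderately precise; 50% or more: imprecise) → precise

Link to interval estimation: a confidence interval for β₁ is β̂₁ ± t* × 0.2595, so SE sets the half-width per unit of t*.

What drives SE(β̂₁): more residual scatter → larger SE.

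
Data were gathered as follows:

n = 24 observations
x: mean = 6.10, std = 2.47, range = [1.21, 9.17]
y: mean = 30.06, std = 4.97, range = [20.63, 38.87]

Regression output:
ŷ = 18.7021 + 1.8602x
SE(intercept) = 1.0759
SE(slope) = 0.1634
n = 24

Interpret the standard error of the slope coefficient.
The slope 1.8602 is pinned down to within about ±0.1634 (one SE) by these data — relative uncertainty 8.8%, i.e. precise.

SE(β̂₁) = s / √Sxx, where s is the residual standard deviation and Sxx = Σ(x − x̄)². It is the yardstick for how far β̂₁ = 1.8602 could plausibly be from the true slope.

Relative precision:
- SE / |β̂₁| = 0.1634 / 1.8602 = 8.8%
- Rule of thumb (under 20%: precise; 20% to under 50%: moderately precise; 50% or more: imprecise) → precise

Rough 95% range (±2 SE): 1.8602 ± 0.3268 → (1.5334, 2.1870).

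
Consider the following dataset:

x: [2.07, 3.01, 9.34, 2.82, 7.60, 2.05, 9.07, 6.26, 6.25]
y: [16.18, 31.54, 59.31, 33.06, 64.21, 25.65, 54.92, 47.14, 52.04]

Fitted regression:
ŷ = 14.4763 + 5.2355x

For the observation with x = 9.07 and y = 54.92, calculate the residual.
Residual = -7.0423

The residual is the difference between the actual value and the predicted value:

Residual = y - ŷ

Step 1: Calculate predicted value
ŷ = 14.4763 + 5.2355 × 9.07
ŷ = 61.9623

Step 2: Calculate residual
Residual = 54.92 - 61.9623
Residual = -7.0423

The residual is negative, so the observed y = 54.92 sits below the regression line (the line overestimates it by 7.0423).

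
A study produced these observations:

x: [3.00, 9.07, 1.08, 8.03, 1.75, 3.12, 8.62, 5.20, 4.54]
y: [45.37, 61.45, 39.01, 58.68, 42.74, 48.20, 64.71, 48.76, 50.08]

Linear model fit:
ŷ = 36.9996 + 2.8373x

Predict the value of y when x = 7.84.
ŷ = 59.2440

x = 7.84 lies inside the observed range [1.08, 9.07], so the fitted equation applies directly:

ŷ = 36.9996 + 2.8373 × 7.84
ŷ = 36.9996 + 22.2444
ŷ = 59.2440

This is a point prediction; actual observations scatter around it by roughly the residual standard deviation.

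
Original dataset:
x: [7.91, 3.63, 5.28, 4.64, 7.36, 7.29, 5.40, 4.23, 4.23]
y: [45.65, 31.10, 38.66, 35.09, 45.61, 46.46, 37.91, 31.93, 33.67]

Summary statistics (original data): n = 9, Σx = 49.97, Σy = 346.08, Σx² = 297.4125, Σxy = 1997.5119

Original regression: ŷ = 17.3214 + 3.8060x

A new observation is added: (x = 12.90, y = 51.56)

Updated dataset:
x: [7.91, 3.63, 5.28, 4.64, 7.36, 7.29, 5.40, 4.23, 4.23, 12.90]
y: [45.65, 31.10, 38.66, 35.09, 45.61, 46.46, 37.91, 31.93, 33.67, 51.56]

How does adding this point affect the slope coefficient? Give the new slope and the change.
The slope changes from 3.8060 to 2.3728 (change of -1.4332, or -37.7%).

The new point has HIGH LEVERAGE: x = 12.90 is far from the original mean x̄ = 49.97/9 ≈ 5.55 (original range [3.63, 7.91]).

Step 1: Update the sums with the new point (n goes from 9 to 10)
Σx  = 49.97 + 12.90 = 62.87
Σy  = 346.08 + 51.56 = 397.64
Σx² = 297.4125 + 12.90² = 297.4125 + 166.4100 = 463.8225
Σxy = 1997.5119 + 12.90×51.56 = 1997.5119 + 665.1240 = 2662.6359

Step 2: Recompute the slope with b₁ = (nΣxy − ΣxΣy) / (nΣx² − (Σx)²)
Numerator   = 10×2662.6359 − 62.87×397.64 = 26626.3590 − 24999.6268 = 1626.7322
Denominator = 10×463.8225 − 62.87² = 4638.2250 − 3952.6369 = 685.5881
b₁(new) = 1626.7322 / 685.5881 = 2.3728

(Same formula on the original sums: (9×1997.5119 − 49.97×346.08) / (9×297.4125 − 49.97²) = 683.9895 / 179.7116 = 3.8060, matching the given fit.)

Step 3: Change in slope
Δβ₁ = 2.3728 − 3.8060 = -1.4332
Relative change = -1.4332 / 3.8060 × 100% = -37.7%
→ the slope decreases when the point is added.

A high-leverage point only changes the slope if it is off the original line; here y = 51.56 is below the original trend, so the slope decreases.
In practice: refit with and without it and report both if conclusions differ; examine leverage (hᵢ) and Cook's distance rather than deleting it automatically.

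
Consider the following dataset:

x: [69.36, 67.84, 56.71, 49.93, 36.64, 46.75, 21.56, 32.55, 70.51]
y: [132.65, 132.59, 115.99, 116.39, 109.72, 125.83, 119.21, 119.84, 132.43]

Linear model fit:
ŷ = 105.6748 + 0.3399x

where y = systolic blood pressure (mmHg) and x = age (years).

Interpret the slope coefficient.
On average, blood pressure is about 0.3399 mmHg higher for every extra year of age.

The slope β₁ = 0.3399 gives the rate at which the fitted blood pressure changes with age.

Interpretation:
- Age up by 1 year → predicted blood pressure increases by 0.3399 mmHg
- The effect is assumed constant over the observed range of x (linearity)
- The slope describes association in these data, not necessarily a causal effect

The intercept β₀ = 105.6748 is the predicted blood pressure when age = 0; since the smallest observed x is 21.56, this is an extrapolation and mainly anchors the line.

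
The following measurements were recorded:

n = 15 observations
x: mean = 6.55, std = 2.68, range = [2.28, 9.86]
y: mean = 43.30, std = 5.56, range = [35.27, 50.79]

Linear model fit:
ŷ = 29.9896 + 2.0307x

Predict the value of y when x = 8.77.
ŷ = 47.7988

To predict y for x = 8.77, substitute into the regression equation:

ŷ = 29.9896 + 2.0307 × 8.77
ŷ = 29.9896 + 17.8092
ŷ = 47.7988

This is the fitted mean response at that x — an individual observation would come with a wider prediction interval.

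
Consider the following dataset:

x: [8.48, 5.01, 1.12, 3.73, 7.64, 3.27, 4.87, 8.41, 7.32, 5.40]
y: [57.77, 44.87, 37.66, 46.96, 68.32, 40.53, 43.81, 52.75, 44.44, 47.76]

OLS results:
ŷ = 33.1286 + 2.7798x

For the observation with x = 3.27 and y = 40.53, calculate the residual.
Residual = -1.6885

The residual is the difference between the actual value and the predicted value:

Residual = y - ŷ

Step 1: Calculate predicted value
ŷ = 33.1286 + 2.7798 × 3.27
ŷ = 42.2185

Step 2: Calculate residual
Residual = 40.53 - 42.2185
Residual = -1.6885

Sign check: y < ŷ, so the point is below the line and the fit overestimates here.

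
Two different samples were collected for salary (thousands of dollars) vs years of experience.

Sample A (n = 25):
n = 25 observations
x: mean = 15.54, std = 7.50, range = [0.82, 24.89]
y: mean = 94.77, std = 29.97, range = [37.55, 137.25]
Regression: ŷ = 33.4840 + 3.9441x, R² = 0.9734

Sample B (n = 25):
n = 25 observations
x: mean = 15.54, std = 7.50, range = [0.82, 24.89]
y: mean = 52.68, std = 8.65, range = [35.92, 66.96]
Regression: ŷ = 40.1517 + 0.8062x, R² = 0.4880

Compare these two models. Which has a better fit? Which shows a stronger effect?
Model A has the better fit (R² = 0.9734 vs 0.4880). Model A shows the stronger effect (|β₁| = 3.9441 vs 0.8062).

Model Comparison:

Fit — compare R²:
- Model A: R² = 0.9734 → 97.34% of variance in salary explained
- Model B: R² = 0.4880 → 48.80% of variance in salary explained
- 0.9734 > 0.4880 → Model A has the better fit

Effect size (slope magnitude):
- Model A: β₁ = 3.9441 → predicted salary rises 3.9441 thousand dollars per additional year of experience
- Model B: β₁ = 0.8062 → predicted salary rises 0.8062 thousand dollars per additional year of experience
- |3.9441| > |0.8062| → Model A shows the stronger marginal effect

Note: A steeper slope doesn't make a better model if the scatter around the line is large.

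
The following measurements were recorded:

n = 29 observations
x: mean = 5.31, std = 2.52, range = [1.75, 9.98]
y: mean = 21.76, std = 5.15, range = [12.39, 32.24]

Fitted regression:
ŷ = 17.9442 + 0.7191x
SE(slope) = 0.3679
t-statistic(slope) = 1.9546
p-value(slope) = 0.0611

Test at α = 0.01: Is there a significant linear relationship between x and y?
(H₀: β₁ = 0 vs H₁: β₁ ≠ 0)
p-value = 0.0611 ≥ α = 0.01, so we fail to reject H₀. The relationship is not significant.

Hypothesis test for the slope coefficient:

H₀: β₁ = 0 (no linear relationship)
H₁: β₁ ≠ 0 (linear relationship exists)

Test statistic: t = β̂₁ / SE(β̂₁) = 0.7191 / 0.3679 = 1.9546

p = 0.0611: how often a slope estimate this far from 0 (in SE units) would arise by chance if β₁ were truly 0.

Decision rule: reject H₀ if p-value < α.
p-value = 0.0611 ≥ α = 0.01 → fail to reject H₀.

At α = 0.01 the data do not provide convincing evidence of a nonzero slope.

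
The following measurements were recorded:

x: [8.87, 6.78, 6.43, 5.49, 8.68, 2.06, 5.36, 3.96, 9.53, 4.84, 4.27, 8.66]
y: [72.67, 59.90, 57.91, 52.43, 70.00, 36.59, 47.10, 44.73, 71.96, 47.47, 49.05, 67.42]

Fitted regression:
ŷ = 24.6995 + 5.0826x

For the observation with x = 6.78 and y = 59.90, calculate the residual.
Residual = 0.7405

The residual is the difference between the actual value and the predicted value:

Residual = y - ŷ

Step 1: Calculate predicted value
ŷ = 24.6995 + 5.0826 × 6.78
ŷ = 59.1595

Step 2: Calculate residual
Residual = 59.90 - 59.1595
Residual = 0.7405

The residual is positive, so the observed y = 59.90 sits above the regression line (the line underestimates it by 0.7405).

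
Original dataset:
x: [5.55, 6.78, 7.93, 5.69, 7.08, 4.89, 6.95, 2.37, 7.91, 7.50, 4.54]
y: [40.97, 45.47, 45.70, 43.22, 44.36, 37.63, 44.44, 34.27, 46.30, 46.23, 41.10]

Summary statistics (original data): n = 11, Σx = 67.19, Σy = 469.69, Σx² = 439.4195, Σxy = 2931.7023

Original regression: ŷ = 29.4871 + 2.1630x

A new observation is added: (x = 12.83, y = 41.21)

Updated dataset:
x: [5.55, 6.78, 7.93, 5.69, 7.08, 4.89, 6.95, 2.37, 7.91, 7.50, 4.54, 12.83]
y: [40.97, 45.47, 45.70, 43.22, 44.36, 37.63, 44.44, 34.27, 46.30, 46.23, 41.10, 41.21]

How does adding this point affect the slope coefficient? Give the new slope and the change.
New slope β₁ = 0.7607 versus 2.1630 before: a change of -1.4023 (-64.8%).

The new point has HIGH LEVERAGE: x = 12.83 is far from the original mean x̄ = 67.19/11 ≈ 6.11 (original range [2.37, 7.93]).

Step 1: Update the sums with the new point (n goes from 11 to 12)
Σx  = 67.19 + 12.83 = 80.02
Σy  = 469.69 + 41.21 = 510.90
Σx² = 439.4195 + 12.83² = 439.4195 + 164.6089 = 604.0284
Σxy = 2931.7023 + 12.83×41.21 = 2931.7023 + 528.7243 = 3460.4266

Step 2: Recompute the slope with b₁ = (nΣxy − ΣxΣy) / (nΣx² − (Σx)²)
Numerator   = 12×3460.4266 − 80.02×510.90 = 41525.1192 − 40882.2180 = 642.9012
Denominator = 12×604.0284 − 80.02² = 7248.3408 − 6403.2004 = 845.1404
b₁(new) = 642.9012 / 845.1404 = 0.7607

(Same formula on the original sums: (11×2931.7023 − 67.19×469.69) / (11×439.4195 − 67.19²) = 690.2542 / 319.1184 = 2.1630, matching the given fit.)

Step 3: Change in slope
Δβ₁ = 0.7607 − 2.1630 = -1.4023
Relative change = -1.4023 / 2.1630 × 100% = -64.8%
→ the slope decreases when the point is added.

Because the point sits below the extension of the original line at a high-leverage x, it tilts the fit down.
In practice: check such a point for data-entry or measurement error; examine leverage (hᵢ) and Cook's distance rather than deleting it automatically.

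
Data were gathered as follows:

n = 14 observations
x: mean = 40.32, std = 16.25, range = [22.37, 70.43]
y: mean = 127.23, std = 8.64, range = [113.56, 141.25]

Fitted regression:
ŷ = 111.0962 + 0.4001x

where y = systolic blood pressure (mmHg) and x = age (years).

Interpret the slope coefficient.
For each additional year of age, predicted blood pressure increases by approximately 0.4001 mmHg.

The slope β₁ = 0.4001 gives the rate at which the fitted blood pressure changes with age.

Interpretation:
- Age up by 1 year → predicted blood pressure increases by 0.4001 mmHg
- This is a linear approximation: the same per-unit change is assumed across the whole observed x range
- The sign (+) gives the direction; the magnitude 0.4001 gives the size of the effect per year

(β₀ = 111.0962 is the fitted value at x = 0 and is not part of the slope interpretation.)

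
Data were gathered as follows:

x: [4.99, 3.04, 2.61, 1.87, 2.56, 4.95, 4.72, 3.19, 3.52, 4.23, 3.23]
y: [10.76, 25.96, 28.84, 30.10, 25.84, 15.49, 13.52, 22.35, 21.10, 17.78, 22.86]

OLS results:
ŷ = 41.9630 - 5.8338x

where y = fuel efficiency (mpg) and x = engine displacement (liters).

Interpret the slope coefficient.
For each additional liter of engine displacement, predicted fuel efficiency decreases by approximately 5.8338 mpg.

β₁ = -5.8338 is the change in predicted fuel efficiency (mpg) per additional liter of engine displacement.

Interpretation:
- Engine displacement up by 1 liter → predicted fuel efficiency decreases by 5.8338 mpg
- The effect is assumed constant over the observed range of x (linearity)
- The slope describes association in these data, not necessarily a causal effect

The intercept β₀ = 41.9630 is the predicted fuel efficiency when engine displacement = 0; since the smallest observed x is 1.87, this is an extrapolation and mainly anchors the line.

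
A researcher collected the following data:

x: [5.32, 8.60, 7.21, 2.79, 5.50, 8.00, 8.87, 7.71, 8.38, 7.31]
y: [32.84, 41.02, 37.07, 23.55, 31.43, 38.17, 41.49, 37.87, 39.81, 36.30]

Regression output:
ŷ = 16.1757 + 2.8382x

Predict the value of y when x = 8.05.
ŷ = 39.0232

Plug x = 8.05 into the fitted line:

ŷ = 16.1757 + 2.8382 × 8.05
ŷ = 16.1757 + 22.8475
ŷ = 39.0232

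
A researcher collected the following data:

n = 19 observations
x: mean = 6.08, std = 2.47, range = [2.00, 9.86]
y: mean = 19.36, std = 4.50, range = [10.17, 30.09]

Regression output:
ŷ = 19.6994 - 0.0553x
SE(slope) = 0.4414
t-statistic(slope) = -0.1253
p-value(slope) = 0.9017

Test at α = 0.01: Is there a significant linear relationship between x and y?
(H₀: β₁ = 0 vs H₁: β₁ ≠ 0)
Fail to reject H₀: p-value = 0.9017 ≥ α = 0.01. The linear relationship is not significant at the 1% level.

Hypothesis test for the slope coefficient:

H₀: β₁ = 0 (no linear relationship)
H₁: β₁ ≠ 0 (linear relationship exists)

Test statistic: t = β̂₁ / SE(β̂₁) = -0.0553 / 0.4414 = -0.1253

p = 0.9017: how often a slope estimate this far from 0 (in SE units) would arise by chance if β₁ were truly 0.

Decision rule: reject H₀ if p-value < α.
p-value = 0.9017 ≥ α = 0.01 → fail to reject H₀.

Conclusion: the linear association between x and y is not significant at the 1% level.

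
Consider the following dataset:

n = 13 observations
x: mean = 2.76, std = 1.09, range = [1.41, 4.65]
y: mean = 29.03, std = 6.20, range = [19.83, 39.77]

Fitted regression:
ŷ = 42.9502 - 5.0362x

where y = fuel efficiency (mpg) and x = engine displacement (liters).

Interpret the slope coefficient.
An increase of one liter in engine displacement is associated with a 5.0362 mpg decrease in predicted fuel efficiency.

β₁ = -5.0362 is the change in predicted fuel efficiency (mpg) per additional liter of engine displacement.

Interpretation:
- Engine displacement up by 1 liter → predicted fuel efficiency decreases by 5.0362 mpg
- This is a linear approximation: the same per-unit change is assumed across the whole observed x range
- The slope describes association in these data, not necessarily a causal effect

(β₀ = 42.9502 is the fitted value at x = 0 and is not part of the slope interpretation.)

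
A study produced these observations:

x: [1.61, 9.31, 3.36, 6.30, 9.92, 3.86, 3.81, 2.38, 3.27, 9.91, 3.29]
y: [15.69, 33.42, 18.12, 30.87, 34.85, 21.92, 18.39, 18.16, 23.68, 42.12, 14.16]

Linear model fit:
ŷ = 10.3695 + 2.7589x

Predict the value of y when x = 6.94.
ŷ = 29.5163

x = 6.94 lies inside the observed range [1.61, 9.92], so the fitted equation applies directly:

ŷ = 10.3695 + 2.7589 × 6.94
ŷ = 10.3695 + 19.1468
ŷ = 29.5163

This is a point prediction; actual observations scatter around it by roughly the residual standard deviation.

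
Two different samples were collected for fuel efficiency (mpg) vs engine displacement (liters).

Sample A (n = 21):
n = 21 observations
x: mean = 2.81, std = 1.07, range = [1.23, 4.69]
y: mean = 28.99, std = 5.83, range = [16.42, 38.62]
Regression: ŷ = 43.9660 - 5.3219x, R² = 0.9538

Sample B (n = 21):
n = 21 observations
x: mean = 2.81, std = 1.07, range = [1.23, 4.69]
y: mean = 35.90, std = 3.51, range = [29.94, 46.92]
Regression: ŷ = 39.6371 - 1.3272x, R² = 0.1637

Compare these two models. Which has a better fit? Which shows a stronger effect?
Model A has the better fit (R² = 0.9538 vs 0.1637). Model A shows the stronger effect (|β₁| = 5.3219 vs 1.3272).

Model Comparison:

Which explains more variance? (R²)
- Model A: R² = 0.9538 → 95.38% of variance in fuel efficiency explained
- Model B: R² = 0.1637 → 16.37% of variance in fuel efficiency explained
- 0.9538 > 0.1637 → Model A has the better fit

Strength of effect — compare |β₁|:
- Model A: β₁ = -5.3219 → predicted fuel efficiency falls 5.3219 mpg per additional liter of engine displacement
- Model B: β₁ = -1.3272 → predicted fuel efficiency falls 1.3272 mpg per additional liter of engine displacement
- |-5.3219| > |-1.3272| → Model A shows the stronger marginal effect

Note: A better fit (higher R²) doesn't necessarily mean a more important relationship.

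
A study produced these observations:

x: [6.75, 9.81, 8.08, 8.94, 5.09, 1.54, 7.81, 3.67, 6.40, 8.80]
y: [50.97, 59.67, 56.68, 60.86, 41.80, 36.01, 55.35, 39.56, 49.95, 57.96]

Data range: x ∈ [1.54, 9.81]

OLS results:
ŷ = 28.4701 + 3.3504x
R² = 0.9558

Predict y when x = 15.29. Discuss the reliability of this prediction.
ŷ = 79.6977, but this is extrapolation (above the data range [1.54, 9.81]) and may be unreliable.

Prediction calculation:
ŷ = 28.4701 + 3.3504 × 15.29
ŷ = 79.6977

Reliability:
- Data range: x ∈ [1.54, 9.81]
- Prediction point: x = 15.29 is 5.48 units above the observed range → this is EXTRAPOLATION, not interpolation

Why that matters here:
- R² describes fit only over the sampled x values; it says nothing about behaviour beyond them
- Real relationships often flatten, saturate, or turn nonlinear at extremes

Report the number if required, but flag clearly that it is an extrapolation.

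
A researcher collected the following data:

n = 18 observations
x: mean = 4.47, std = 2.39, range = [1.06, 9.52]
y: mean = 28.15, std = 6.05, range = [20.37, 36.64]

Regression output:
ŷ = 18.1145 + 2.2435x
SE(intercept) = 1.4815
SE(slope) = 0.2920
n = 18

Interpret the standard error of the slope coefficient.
The slope 2.2435 is pinned down to within about ±0.2920 (one SE) by these data — relative uncertainty 13.0%, i.e. precise.

SE(β̂₁) = 0.2920 says: if we drew many samples of n = 18 from the same population and refit each time, the fitted slopes would scatter with a standard deviation of roughly 0.2920 around the true β₁.

Relative precision:
- SE / |β̂₁| = 0.2920 / 2.2435 = 13.0%
- Rule of thumb (under 20%: precise; 20% to under 50%: moderately precise; 50% or more: imprecise) → precise

Link to interval estimation: a confidence interval for β₁ is β̂₁ ± t* × 0.2920, so SE sets the half-width per unit of t*.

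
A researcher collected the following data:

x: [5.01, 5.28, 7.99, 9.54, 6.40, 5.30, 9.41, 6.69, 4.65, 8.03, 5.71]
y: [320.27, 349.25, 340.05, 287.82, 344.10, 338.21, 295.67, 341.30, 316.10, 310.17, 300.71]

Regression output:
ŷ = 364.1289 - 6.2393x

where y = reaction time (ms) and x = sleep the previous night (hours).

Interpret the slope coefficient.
For each additional hour of sleep, predicted reaction time decreases by approximately 6.2393 ms.

β₁ = -6.2393 is the change in predicted reaction time (ms) per additional hour of sleep.

Interpretation:
- Sleep up by 1 hour → predicted reaction time decreases by 6.2393 ms
- This is a linear approximation: the same per-unit change is assumed across the whole observed x range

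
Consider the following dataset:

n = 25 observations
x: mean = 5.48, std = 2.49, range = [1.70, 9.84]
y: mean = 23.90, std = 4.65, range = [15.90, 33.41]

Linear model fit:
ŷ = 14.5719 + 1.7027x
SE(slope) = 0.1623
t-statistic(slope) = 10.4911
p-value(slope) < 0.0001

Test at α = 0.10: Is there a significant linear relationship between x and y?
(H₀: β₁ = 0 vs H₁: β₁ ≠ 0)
Since p-value < 0.0001 < α = 0.10, reject H₀ — the slope is significantly different from 0.

Hypothesis test for the slope coefficient:

H₀: β₁ = 0 (no linear relationship)
H₁: β₁ ≠ 0 (linear relationship exists)

Test statistic: t = β̂₁ / SE(β̂₁) = 1.7027 / 0.1623 = 10.4911

p < 0.0001: how often a slope estimate this far from 0 (in SE units) would arise by chance if β₁ were truly 0.

Decision rule: reject H₀ if p-value < α.
p-value < 0.0001 < α = 0.10 → reject H₀.

At α = 0.10 the data do provide convincing evidence of a nonzero slope.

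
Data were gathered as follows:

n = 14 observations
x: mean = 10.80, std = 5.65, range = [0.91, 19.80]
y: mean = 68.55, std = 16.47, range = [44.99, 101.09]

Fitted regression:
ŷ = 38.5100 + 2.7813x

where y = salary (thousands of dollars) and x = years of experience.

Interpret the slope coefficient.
For each additional year of experience, predicted salary increases by approximately 2.7813 thousand dollars.

The slope coefficient β₁ = 2.7813 represents the marginal effect of experience on salary.

Interpretation:
- Experience up by 1 year → predicted salary increases by 2.7813 thousand dollars
- The effect is assumed constant over the observed range of x (linearity)

(β₀ = 38.5100 is the fitted value at x = 0 and is not part of the slope interpretation.)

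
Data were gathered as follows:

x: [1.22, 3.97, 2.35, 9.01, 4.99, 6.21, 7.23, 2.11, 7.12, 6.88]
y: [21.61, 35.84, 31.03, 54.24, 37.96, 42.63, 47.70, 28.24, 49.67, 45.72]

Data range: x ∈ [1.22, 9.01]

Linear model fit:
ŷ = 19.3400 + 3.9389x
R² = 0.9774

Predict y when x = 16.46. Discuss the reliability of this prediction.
The equation gives ŷ = 84.1743; however x = 16.46 is 7.45 units above the observed range, so this extrapolated value should not be trusted.

Prediction calculation:
ŷ = 19.3400 + 3.9389 × 16.46
ŷ = 84.1743

Reliability:
- Data range: x ∈ [1.22, 9.01]
- Prediction point: x = 16.46 is 7.45 units above the observed range → this is EXTRAPOLATION, not interpolation

Why that matters here:
- Real relationships often flatten, saturate, or turn nonlinear at extremes
- There are no observations near this x to validate the fitted line there
- R² describes fit only over the sampled x values; it says nothing about behaviour beyond them

The R² = 0.9774 only validates the fit within [1.22, 9.01]; treat ŷ = 84.1743 with caution.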